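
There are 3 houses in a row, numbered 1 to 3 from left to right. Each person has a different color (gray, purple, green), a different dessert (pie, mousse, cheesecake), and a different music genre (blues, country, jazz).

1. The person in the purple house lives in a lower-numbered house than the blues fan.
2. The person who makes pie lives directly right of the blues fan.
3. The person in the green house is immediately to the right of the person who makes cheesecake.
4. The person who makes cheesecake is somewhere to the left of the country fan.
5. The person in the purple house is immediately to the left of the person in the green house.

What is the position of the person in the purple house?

1

Clue 2: the person who makes pie is in house 3.
The blues fan is in house 2 (clue 2).
So house 1 gets jazz for music genre.
The only music genre still possible for house 3 is country.
The person in the purple house is in house 1 (clue 1).
From clue 5, the person in the green house must be in house 2.
So house 3 gets gray for color.
From clue 3, the person who makes cheesecake must be in house 1.
House 2's dessert must be mousse (nothing else left).
So: house 1 = purple/cheesecake/jazz, house 2 = green/mousse/blues, house 3 = gray/pie/country.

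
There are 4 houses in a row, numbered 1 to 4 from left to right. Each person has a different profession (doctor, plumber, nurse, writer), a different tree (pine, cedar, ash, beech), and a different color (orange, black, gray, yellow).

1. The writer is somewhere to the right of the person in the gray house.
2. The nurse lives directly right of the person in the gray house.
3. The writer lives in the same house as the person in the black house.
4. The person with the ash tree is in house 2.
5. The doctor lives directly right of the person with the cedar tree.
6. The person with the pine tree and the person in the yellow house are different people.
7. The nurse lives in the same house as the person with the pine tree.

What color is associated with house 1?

yellow

The person with the ash tree is in house 2 (clue 4).
House 1 profession: only plumber fits.
House 2 profession: only doctor fits.
Clue 5 places the person with the cedar tree in house 1.
The nurse is narrowed to house 3 or 4; consider each.
Placing it in house 4 leads to a contradiction, so it's in house 3.
Clue 2 places the person in the gray house in house 2.
Clue 7 places the person with the pine tree in house 3.
House 4's profession must be writer (nothing else left).
The only tree still possible for house 4 is beech.
From clue 3, the person in the black house must be in house 4.
House 1 color: only yellow fits.
House 3's color must be orange (nothing else left).
So: house 1 = plumber/cedar/yellow, house 2 = doctor/ash/gray, house 3 = nurse/pine/orange, house 4 = writer/beech/black.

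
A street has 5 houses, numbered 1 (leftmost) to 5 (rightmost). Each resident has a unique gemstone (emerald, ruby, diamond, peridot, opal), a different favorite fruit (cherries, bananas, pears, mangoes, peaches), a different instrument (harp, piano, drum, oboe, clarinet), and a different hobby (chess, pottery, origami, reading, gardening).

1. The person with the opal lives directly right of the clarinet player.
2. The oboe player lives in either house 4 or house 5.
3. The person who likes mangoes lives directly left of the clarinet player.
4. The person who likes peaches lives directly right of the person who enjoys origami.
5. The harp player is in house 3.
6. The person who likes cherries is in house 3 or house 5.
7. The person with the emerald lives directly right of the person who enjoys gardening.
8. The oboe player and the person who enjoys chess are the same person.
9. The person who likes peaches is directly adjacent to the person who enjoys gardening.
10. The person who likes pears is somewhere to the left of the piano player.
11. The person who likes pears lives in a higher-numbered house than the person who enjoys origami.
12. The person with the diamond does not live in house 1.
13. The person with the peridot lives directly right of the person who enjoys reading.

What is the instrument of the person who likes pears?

From clue 5, the harp player must be in house 3.
So house 1 gets ruby for gemstone.
So house 1 gets drum for instrument.
That leaves clarinet as the instrument for house 2.
Clue 1: the person with the opal is in house 3.
From clue 3, the person who likes mangoes must be in house 1.
The person who likes cherries is narrowed to house 3 or 5; consider each.
Placing it in house 3 leads to a contradiction, so it's in house 5.
The oboe player is narrowed to house 4 or 5; consider each.
Placing it in house 4 leads to a contradiction, so it's in house 5.
Clue 8: the person who enjoys chess is in house 5.
House 4's instrument must be piano (nothing else left).
That leaves bananas as the favorite fruit for house 4.
The person who likes peaches is narrowed to house 2 or 3; consider each.
Placing it in house 3 leads to a contradiction, so it's in house 2.
Clue 4 places the person who enjoys origami in house 1.
House 3's favorite fruit must be pears (nothing else left).
The only hobby still possible for house 2 is pottery.
House 3 hobby: only gardening fits.
That leaves reading as the hobby for house 4.
From clue 7, the person with the emerald must be in house 4.
Clue 13: the person with the peridot is in house 5.
House 2's gemstone must be diamond (nothing else left).
So: house 1 = ruby/mangoes/drum/origami, house 2 = diamond/peaches/clarinet/pottery, house 3 = opal/pears/harp/gardening, house 4 = emerald/bananas/piano/reading, house 5 = peridot/cherries/oboe/chess.

harp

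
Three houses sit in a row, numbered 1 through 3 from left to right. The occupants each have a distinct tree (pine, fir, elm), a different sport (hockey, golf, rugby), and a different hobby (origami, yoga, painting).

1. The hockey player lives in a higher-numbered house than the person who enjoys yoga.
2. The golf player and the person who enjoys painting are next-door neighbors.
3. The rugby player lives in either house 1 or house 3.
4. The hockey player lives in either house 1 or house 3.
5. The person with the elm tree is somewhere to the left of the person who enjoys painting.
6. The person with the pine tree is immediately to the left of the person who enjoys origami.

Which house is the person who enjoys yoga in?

From clue 4, the hockey player must be in house 3.
So house 3 gets fir for tree.
The only sport still possible for house 1 is rugby.
So house 2 gets golf for sport.
The only hobby still possible for house 1 is yoga.
By clue 2, the person who enjoys painting is in house 3.
House 2 hobby: only origami fits.
Clue 6 places the person with the pine tree in house 1.
House 2's tree must be elm (nothing else left).
So: house 1 = pine/rugby/yoga, house 2 = elm/golf/origami, house 3 = fir/hockey/painting.

1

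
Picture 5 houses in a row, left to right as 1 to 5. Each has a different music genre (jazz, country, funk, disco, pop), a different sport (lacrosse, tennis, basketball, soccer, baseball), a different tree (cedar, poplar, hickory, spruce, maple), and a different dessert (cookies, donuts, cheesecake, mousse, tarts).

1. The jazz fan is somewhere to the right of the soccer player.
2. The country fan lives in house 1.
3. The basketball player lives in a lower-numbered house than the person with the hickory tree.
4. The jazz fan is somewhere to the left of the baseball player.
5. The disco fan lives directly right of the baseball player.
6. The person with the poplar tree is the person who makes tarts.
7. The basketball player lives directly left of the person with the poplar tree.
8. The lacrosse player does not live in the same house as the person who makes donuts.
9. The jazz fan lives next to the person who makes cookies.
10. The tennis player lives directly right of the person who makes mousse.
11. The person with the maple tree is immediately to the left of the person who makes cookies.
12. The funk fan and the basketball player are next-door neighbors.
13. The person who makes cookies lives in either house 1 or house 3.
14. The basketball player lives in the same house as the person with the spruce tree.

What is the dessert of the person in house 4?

Clue 2: the country fan is in house 1.
By clue 13, the person who makes cookies is in house 3.
Clue 9 places the jazz fan in house 2.
Clue 11: the person with the maple tree is in house 2.
Clue 1 places the soccer player in house 1.
That leaves cedar as the tree for house 1.
So house 3 gets spruce for tree.
Clue 14: the basketball player is in house 3.
So house 4 gets baseball for sport.
The disco fan is in house 5 (clue 5).
By clue 7, the person with the poplar tree is in house 4.
Clue 12 places the funk fan in house 4.
House 3's music genre must be pop (nothing else left).
The only tree still possible for house 5 is hickory.
From clue 6, the person who makes tarts must be in house 4.
From clue 10, the tennis player must be in house 2.
House 5 sport: only lacrosse fits.
That leaves mousse as the dessert for house 1.
From clue 8, the person who makes donuts must be in house 2.
So house 5 gets cheesecake for dessert.
So: house 1 = country/soccer/cedar/mousse, house 2 = jazz/tennis/maple/donuts, house 3 = pop/basketball/spruce/cookies, house 4 = funk/baseball/poplar/tarts, house 5 = disco/lacrosse/hickory/cheesecake.

tarts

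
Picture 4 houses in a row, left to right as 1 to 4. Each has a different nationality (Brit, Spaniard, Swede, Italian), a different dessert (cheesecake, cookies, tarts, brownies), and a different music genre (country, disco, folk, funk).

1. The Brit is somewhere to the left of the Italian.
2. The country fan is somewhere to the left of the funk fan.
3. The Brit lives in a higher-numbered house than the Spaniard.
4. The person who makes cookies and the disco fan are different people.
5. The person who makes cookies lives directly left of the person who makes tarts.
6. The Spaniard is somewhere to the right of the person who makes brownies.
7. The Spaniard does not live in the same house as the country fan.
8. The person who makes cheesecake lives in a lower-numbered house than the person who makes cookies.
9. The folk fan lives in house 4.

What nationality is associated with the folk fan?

Italian

By clue 6, the Spaniard is in house 2.
Clue 6 places the person who makes brownies in house 1.
The folk fan is in house 4 (clue 9).
House 1's nationality must be Swede (nothing else left).
That leaves Italian as the nationality for house 4.
House 4 dessert: only tarts fits.
The country fan is in house 1 (clue 2).
From clue 5, the person who makes cookies must be in house 3.
The only nationality still possible for house 3 is Brit.
The only dessert still possible for house 2 is cheesecake.
From clue 4, the disco fan must be in house 2.
So house 3 gets funk for music genre.
So: house 1 = Swede/brownies/country, house 2 = Spaniard/cheesecake/disco, house 3 = Brit/cookies/funk, house 4 = Italian/tarts/folk.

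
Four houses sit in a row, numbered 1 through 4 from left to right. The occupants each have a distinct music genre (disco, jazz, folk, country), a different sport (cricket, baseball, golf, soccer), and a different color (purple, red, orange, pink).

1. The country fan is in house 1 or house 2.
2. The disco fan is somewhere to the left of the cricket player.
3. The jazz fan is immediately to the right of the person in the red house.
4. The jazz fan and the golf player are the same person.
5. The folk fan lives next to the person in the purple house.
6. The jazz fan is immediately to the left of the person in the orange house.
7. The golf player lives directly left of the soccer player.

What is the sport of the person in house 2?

cricket

The only music genre still possible for house 4 is folk.
House 1 sport: only baseball fits.
From clue 5, the person in the purple house must be in house 3.
The only color still possible for house 4 is orange.
The jazz fan is in house 3 (clue 6).
The person in the red house is in house 2 (clue 3).
Clue 4: the golf player is in house 3.
Clue 7: the soccer player is in house 4.
House 2's sport must be cricket (nothing else left).
So house 1 gets pink for color.
From clue 2, the disco fan must be in house 1.
House 2 music genre: only country fits.
So: house 1 = disco/baseball/pink, house 2 = country/cricket/red, house 3 = jazz/golf/purple, house 4 = folk/soccer/orange.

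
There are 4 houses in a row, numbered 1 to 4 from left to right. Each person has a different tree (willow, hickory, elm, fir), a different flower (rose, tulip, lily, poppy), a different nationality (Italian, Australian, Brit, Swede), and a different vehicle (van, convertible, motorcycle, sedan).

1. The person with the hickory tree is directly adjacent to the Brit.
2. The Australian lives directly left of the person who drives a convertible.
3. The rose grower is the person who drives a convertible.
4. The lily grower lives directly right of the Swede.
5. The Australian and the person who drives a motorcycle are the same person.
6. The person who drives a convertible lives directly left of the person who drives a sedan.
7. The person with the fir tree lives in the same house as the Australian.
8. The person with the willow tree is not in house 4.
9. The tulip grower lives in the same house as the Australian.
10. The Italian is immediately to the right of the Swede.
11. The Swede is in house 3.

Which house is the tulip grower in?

From clue 11, the Swede must be in house 3.
Clue 4: the lily grower is in house 4.
The Italian is in house 4 (clue 10).
House 4 tree: only elm fits.
The person with the fir tree is narrowed to house 1 or 2; consider each.
Placing it in house 2 leads to a contradiction, so it's in house 1.
Clue 7: the Australian is in house 1.
By clue 9, the tulip grower is in house 1.
So house 2 gets Brit for nationality.
From clue 1, the person with the hickory tree must be in house 3.
Clue 2 places the person who drives a convertible in house 2.
Clue 3: the rose grower is in house 2.
The person who drives a motorcycle is in house 1 (clue 5).
By clue 6, the person who drives a sedan is in house 3.
The only tree still possible for house 2 is willow.
The only flower still possible for house 3 is poppy.
So house 4 gets van for vehicle.
So: house 1 = fir/tulip/Australian/motorcycle, house 2 = willow/rose/Brit/convertible, house 3 = hickory/poppy/Swede/sedan, house 4 = elm/lily/Italian/van.

1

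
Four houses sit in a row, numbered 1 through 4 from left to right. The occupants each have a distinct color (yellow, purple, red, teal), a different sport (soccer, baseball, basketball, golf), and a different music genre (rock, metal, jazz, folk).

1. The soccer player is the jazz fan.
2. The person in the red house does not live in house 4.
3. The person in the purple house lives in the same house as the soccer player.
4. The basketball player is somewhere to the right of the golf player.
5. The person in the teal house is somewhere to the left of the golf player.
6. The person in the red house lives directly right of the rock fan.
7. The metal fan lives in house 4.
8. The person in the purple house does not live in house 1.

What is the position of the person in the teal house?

1

From clue 7, the metal fan must be in house 4.
House 4's color must be yellow (nothing else left).
House 1's sport must be baseball (nothing else left).
So house 4 gets basketball for sport.
So house 1 gets teal for color.
The person in the purple house is narrowed to house 2 or 3; consider each.
Placing it in house 2 leads to a contradiction, so it's in house 3.
The soccer player is in house 3 (clue 3).
The only color still possible for house 2 is red.
That leaves golf as the sport for house 2.
Clue 1 places the jazz fan in house 3.
The rock fan is in house 1 (clue 6).
House 2 music genre: only folk fits.
So: house 1 = teal/baseball/rock, house 2 = red/golf/folk, house 3 = purple/soccer/jazz, house 4 = yellow/basketball/metal.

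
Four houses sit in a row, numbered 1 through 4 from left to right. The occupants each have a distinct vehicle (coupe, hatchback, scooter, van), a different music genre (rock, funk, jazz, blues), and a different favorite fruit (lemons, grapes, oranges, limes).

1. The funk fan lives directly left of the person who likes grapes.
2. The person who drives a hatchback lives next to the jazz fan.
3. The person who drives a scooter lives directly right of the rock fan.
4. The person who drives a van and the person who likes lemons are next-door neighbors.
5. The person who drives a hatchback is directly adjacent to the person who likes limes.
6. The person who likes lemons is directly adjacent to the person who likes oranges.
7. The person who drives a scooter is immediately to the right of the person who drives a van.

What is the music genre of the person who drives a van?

The person who drives a scooter is narrowed to house 2 or 3 or 4; consider each.
Placing it in house 3 and house 4 leads to a contradiction, so it's in house 2.
Clue 3: the rock fan is in house 1.
The person who drives a van is in house 1 (clue 7).
From clue 4, the person who likes lemons must be in house 2.
So house 1 gets oranges for favorite fruit.
The person who drives a coupe is narrowed to house 3 or 4; consider each.
Placing it in house 3 leads to a contradiction, so it's in house 4.
The only vehicle still possible for house 3 is hatchback.
Clue 5 places the person who likes limes in house 4.
That leaves grapes as the favorite fruit for house 3.
By clue 1, the funk fan is in house 2.
House 3's music genre must be blues (nothing else left).
So house 4 gets jazz for music genre.
So: house 1 = van/rock/oranges, house 2 = scooter/funk/lemons, house 3 = hatchback/blues/grapes, house 4 = coupe/jazz/limes.

rock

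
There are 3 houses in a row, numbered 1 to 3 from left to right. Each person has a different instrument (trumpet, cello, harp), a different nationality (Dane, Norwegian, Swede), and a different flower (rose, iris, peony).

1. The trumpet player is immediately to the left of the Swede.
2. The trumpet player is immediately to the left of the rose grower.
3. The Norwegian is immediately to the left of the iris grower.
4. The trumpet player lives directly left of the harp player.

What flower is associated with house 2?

House 1's flower must be peony (nothing else left).
The harp player is narrowed to house 2 or 3; consider each.
Placing it in house 2 leads to a contradiction, so it's in house 3.
Clue 4: the trumpet player is in house 2.
House 1 instrument: only cello fits.
From clue 1, the Swede must be in house 3.
Clue 2: the rose grower is in house 3.
So house 2 gets iris for flower.
Clue 3: the Norwegian is in house 1.
The only nationality still possible for house 2 is Dane.
So: house 1 = cello/Norwegian/peony, house 2 = trumpet/Dane/iris, house 3 = harp/Swede/rose.

iris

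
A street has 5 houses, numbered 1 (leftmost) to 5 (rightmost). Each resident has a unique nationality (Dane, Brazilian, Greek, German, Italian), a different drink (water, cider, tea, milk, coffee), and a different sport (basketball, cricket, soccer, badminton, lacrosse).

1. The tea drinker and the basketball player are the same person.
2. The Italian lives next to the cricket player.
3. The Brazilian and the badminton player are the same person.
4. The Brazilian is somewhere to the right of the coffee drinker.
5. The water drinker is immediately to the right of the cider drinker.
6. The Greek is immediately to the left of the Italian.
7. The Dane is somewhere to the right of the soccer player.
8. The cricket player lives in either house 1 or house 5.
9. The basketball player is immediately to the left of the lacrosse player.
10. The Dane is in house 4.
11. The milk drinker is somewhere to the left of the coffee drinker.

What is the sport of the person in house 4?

lacrosse

By clue 10, the Dane is in house 4.
Clue 2: the Italian is in house 2.
The cricket player is in house 1 (clue 2).
Clue 6: the Greek is in house 1.
House 5 drink: only water fits.
By clue 5, the cider drinker is in house 4.
So house 1 gets milk for drink.
That leaves lacrosse as the sport for house 4.
So house 5 gets badminton for sport.
Clue 3: the Brazilian is in house 5.
Clue 9 places the basketball player in house 3.
House 3's nationality must be German (nothing else left).
House 2 sport: only soccer fits.
From clue 1, the tea drinker must be in house 3.
So house 2 gets coffee for drink.
So: house 1 = Greek/milk/cricket, house 2 = Italian/coffee/soccer, house 3 = German/tea/basketball, house 4 = Dane/cider/lacrosse, house 5 = Brazilian/water/badminton.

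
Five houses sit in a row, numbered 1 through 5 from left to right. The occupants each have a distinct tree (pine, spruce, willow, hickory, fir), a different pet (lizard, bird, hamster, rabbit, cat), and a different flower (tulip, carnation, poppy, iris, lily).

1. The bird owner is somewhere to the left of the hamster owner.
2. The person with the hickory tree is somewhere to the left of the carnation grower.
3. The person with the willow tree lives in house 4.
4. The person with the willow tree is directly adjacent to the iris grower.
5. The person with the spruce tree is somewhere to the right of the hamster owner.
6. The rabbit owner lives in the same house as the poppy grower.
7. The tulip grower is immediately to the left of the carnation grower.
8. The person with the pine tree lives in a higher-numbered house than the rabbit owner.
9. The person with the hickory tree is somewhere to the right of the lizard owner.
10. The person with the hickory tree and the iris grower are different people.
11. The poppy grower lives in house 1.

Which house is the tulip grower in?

3

By clue 3, the person with the willow tree is in house 4.
Clue 11 places the poppy grower in house 1.
The only tree still possible for house 1 is fir.
The only pet still possible for house 5 is cat.
The rabbit owner is in house 1 (clue 6).
That leaves hamster as the pet for house 4.
The person with the spruce tree is in house 5 (clue 5).
By clue 9, the person with the hickory tree is in house 3.
By clue 10, the iris grower is in house 5.
House 2 tree: only pine fits.
The only pet still possible for house 2 is lizard.
That leaves bird as the pet for house 3.
The carnation grower is in house 4 (clue 2).
From clue 7, the tulip grower must be in house 3.
House 2 flower: only lily fits.
So: house 1 = fir/rabbit/poppy, house 2 = pine/lizard/lily, house 3 = hickory/bird/tulip, house 4 = willow/hamster/carnation, house 5 = spruce/cat/iris.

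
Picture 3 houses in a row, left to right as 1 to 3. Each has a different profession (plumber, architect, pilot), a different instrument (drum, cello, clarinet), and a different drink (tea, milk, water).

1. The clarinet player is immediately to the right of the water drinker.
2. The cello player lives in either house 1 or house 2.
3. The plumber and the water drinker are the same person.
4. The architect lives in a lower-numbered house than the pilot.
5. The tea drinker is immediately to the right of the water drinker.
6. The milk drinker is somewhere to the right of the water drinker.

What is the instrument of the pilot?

So house 3 gets pilot for profession.
So house 1 gets water for drink.
From clue 1, the clarinet player must be in house 2.
The plumber is in house 1 (clue 3).
From clue 5, the tea drinker must be in house 2.
House 2 profession: only architect fits.
House 3 instrument: only drum fits.
The only drink still possible for house 3 is milk.
House 1 instrument: only cello fits.
So: house 1 = plumber/cello/water, house 2 = architect/clarinet/tea, house 3 = pilot/drum/milk.

drum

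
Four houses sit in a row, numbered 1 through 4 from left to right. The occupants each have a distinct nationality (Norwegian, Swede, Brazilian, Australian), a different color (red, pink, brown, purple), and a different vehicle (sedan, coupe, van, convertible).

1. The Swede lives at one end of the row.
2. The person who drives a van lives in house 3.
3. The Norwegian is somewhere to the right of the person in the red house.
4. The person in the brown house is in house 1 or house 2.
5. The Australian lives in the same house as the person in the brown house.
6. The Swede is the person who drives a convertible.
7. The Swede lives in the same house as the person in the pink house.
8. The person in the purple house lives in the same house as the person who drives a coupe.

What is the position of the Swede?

Clue 2 places the person who drives a van in house 3.
That leaves red as the color for house 3.
Clue 3: the Norwegian is in house 4.
The only nationality still possible for house 1 is Swede.
House 2 nationality: only Australian fits.
House 3's nationality must be Brazilian (nothing else left).
By clue 5, the person in the brown house is in house 2.
The person who drives a convertible is in house 1 (clue 6).
By clue 7, the person in the pink house is in house 1.
That leaves purple as the color for house 4.
By clue 8, the person who drives a coupe is in house 4.
The only vehicle still possible for house 2 is sedan.
So: house 1 = Swede/pink/convertible, house 2 = Australian/brown/sedan, house 3 = Brazilian/red/van, house 4 = Norwegian/purple/coupe.

1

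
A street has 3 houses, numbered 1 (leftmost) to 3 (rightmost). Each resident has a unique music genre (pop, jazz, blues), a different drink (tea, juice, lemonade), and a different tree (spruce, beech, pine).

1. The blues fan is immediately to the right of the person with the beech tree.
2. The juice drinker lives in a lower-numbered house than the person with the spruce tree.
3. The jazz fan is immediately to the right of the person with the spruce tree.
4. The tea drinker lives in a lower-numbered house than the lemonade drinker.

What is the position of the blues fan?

By clue 3, the jazz fan is in house 3.
Clue 3 places the person with the spruce tree in house 2.
House 1's music genre must be pop (nothing else left).
House 2's music genre must be blues (nothing else left).
The only drink still possible for house 3 is lemonade.
House 1 tree: only beech fits.
The only tree still possible for house 3 is pine.
Clue 2: the juice drinker is in house 1.
House 2 drink: only tea fits.
So: house 1 = pop/juice/beech, house 2 = blues/tea/spruce, house 3 = jazz/lemonade/pine.

2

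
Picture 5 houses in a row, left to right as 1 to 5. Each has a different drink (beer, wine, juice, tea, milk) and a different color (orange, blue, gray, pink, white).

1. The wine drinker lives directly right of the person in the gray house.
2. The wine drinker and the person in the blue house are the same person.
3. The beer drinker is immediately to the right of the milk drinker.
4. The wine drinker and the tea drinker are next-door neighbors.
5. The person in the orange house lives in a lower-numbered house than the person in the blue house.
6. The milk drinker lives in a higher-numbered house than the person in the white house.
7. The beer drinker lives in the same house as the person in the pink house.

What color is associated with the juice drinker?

white

The beer drinker is narrowed to house 3 or 4 or 5; consider each.
Placing it in house 4 and house 5 leads to a contradiction, so it's in house 3.
By clue 3, the milk drinker is in house 2.
By clue 6, the person in the white house is in house 1.
From clue 7, the person in the pink house must be in house 3.
House 5 color: only blue fits.
By clue 1, the wine drinker is in house 5.
Clue 1 places the person in the gray house in house 4.
The tea drinker is in house 4 (clue 4).
House 1 drink: only juice fits.
So house 2 gets orange for color.
So: house 1 = juice/white, house 2 = milk/orange, house 3 = beer/pink, house 4 = tea/gray, house 5 = wine/blue.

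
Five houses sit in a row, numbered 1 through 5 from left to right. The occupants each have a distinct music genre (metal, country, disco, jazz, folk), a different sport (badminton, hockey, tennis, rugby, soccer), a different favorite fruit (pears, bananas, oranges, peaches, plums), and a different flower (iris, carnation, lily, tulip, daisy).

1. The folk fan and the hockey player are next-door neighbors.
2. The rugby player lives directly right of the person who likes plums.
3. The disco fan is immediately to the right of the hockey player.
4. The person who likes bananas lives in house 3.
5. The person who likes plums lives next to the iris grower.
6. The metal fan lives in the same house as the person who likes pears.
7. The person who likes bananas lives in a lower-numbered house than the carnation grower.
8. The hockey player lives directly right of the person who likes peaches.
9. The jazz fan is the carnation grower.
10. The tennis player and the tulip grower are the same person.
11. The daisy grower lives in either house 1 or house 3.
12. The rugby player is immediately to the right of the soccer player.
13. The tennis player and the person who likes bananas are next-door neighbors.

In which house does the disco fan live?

Clue 4 places the person who likes bananas in house 3.
The disco fan is narrowed to house 3 or 4; consider each.
Placing it in house 3 leads to a contradiction, so it's in house 4.
From clue 3, the hockey player must be in house 3.
Clue 8 places the person who likes peaches in house 2.
So house 5 gets jazz for music genre.
Clue 1: the folk fan is in house 2.
The metal fan is in house 1 (clue 6).
Clue 6 places the person who likes pears in house 1.
From clue 9, the carnation grower must be in house 5.
That leaves country as the music genre for house 3.
So house 4 gets plums for favorite fruit.
That leaves oranges as the favorite fruit for house 5.
Clue 2: the rugby player is in house 5.
Clue 5 places the iris grower in house 3.
The soccer player is in house 4 (clue 12).
That leaves badminton as the sport for house 1.
So house 2 gets tennis for sport.
The only flower still possible for house 1 is daisy.
From clue 10, the tulip grower must be in house 2.
House 4 flower: only lily fits.
So: house 1 = metal/badminton/pears/daisy, house 2 = folk/tennis/peaches/tulip, house 3 = country/hockey/bananas/iris, house 4 = disco/soccer/plums/lily, house 5 = jazz/rugby/oranges/carnation.

4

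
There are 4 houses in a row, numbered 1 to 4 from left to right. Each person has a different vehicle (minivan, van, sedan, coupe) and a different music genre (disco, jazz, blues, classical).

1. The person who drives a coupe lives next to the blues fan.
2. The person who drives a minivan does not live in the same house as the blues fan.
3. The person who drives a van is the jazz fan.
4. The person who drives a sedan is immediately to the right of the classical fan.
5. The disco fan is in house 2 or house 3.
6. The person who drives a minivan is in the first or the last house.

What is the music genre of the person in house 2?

The person who drives a minivan is narrowed to house 1 or 4; consider each.
Placing it in house 4 leads to a contradiction, so it's in house 1.
House 1's music genre must be classical (nothing else left).
Clue 4: the person who drives a sedan is in house 2.
The person who drives a coupe is narrowed to house 3 or 4; consider each.
Placing it in house 4 leads to a contradiction, so it's in house 3.
The only vehicle still possible for house 4 is van.
Clue 3 places the jazz fan in house 4.
That leaves blues as the music genre for house 2.
House 3 music genre: only disco fits.
So: house 1 = minivan/classical, house 2 = sedan/blues, house 3 = coupe/disco, house 4 = van/jazz.

blues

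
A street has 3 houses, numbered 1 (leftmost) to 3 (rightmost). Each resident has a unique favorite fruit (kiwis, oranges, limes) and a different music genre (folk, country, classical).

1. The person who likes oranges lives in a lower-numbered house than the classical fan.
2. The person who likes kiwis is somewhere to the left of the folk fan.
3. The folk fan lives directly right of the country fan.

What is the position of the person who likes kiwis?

1

That leaves limes as the favorite fruit for house 3.
That leaves country as the music genre for house 1.
Clue 3: the folk fan is in house 2.
House 3's music genre must be classical (nothing else left).
By clue 2, the person who likes kiwis is in house 1.
The only favorite fruit still possible for house 2 is oranges.
So: house 1 = kiwis/country, house 2 = oranges/folk, house 3 = limes/classical.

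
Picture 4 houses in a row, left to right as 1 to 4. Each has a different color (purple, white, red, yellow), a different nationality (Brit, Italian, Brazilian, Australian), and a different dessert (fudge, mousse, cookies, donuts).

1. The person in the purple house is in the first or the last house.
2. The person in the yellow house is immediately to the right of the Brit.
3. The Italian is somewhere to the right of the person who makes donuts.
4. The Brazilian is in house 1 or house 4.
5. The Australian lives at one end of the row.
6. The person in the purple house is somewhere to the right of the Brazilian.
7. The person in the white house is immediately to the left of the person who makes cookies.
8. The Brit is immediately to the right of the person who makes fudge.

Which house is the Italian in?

Clue 6 places the person in the purple house in house 4.
Clue 6 places the Brazilian in house 1.
So house 4 gets Australian for nationality.
The person in the yellow house is in house 3 (clue 2).
The Brit is in house 2 (clue 2).
From clue 8, the person who makes fudge must be in house 1.
That leaves Italian as the nationality for house 3.
So house 2 gets donuts for dessert.
Clue 7 places the person in the white house in house 2.
From clue 7, the person who makes cookies must be in house 3.
That leaves red as the color for house 1.
House 4's dessert must be mousse (nothing else left).
So: house 1 = red/Brazilian/fudge, house 2 = white/Brit/donuts, house 3 = yellow/Italian/cookies, house 4 = purple/Australian/mousse.

3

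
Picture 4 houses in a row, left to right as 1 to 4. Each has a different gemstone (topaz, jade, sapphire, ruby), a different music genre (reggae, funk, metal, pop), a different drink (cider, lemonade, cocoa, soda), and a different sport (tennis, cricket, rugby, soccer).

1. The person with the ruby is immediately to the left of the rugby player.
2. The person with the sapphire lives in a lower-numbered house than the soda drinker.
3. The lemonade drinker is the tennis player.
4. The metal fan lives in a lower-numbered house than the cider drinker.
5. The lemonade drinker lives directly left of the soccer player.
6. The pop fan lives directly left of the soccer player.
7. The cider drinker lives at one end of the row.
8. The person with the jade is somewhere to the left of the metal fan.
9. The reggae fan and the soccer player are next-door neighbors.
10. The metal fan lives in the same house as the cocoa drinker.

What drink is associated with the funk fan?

cider

Clue 7 places the cider drinker in house 4.
House 4 gemstone: only topaz fits.
House 1's drink must be lemonade (nothing else left).
From clue 3, the tennis player must be in house 1.
By clue 5, the soccer player is in house 2.
The pop fan is in house 1 (clue 6).
House 3 gemstone: only ruby fits.
So house 4 gets funk for music genre.
By clue 1, the rugby player is in house 4.
House 2's music genre must be metal (nothing else left).
House 3 music genre: only reggae fits.
That leaves cricket as the sport for house 3.
Clue 8: the person with the jade is in house 1.
From clue 10, the cocoa drinker must be in house 2.
House 2's gemstone must be sapphire (nothing else left).
House 3's drink must be soda (nothing else left).
So: house 1 = jade/pop/lemonade/tennis, house 2 = sapphire/metal/cocoa/soccer, house 3 = ruby/reggae/soda/cricket, house 4 = topaz/funk/cider/rugby.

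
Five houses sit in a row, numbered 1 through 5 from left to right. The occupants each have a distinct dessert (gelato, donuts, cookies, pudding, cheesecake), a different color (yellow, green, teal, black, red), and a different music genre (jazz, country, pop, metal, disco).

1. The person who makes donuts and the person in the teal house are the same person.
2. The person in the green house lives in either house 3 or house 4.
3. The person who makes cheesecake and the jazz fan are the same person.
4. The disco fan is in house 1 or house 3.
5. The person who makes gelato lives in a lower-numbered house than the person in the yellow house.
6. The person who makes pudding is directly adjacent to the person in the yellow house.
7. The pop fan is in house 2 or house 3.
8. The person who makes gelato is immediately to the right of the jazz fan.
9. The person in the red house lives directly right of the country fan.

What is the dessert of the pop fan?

gelato

So house 5 gets metal for music genre.
That leaves country as the music genre for house 4.
Clue 9 places the person in the red house in house 5.
The person who makes cheesecake is narrowed to house 1 or 2; consider each.
Placing it in house 1 leads to a contradiction, so it's in house 2.
By clue 3, the jazz fan is in house 2.
By clue 8, the person who makes gelato is in house 3.
That leaves disco as the music genre for house 1.
The only music genre still possible for house 3 is pop.
From clue 5, the person in the yellow house must be in house 4.
From clue 6, the person who makes pudding must be in house 5.
That leaves teal as the color for house 1.
The only color still possible for house 2 is black.
House 3's color must be green (nothing else left).
Clue 1 places the person who makes donuts in house 1.
House 4 dessert: only cookies fits.
So: house 1 = donuts/teal/disco, house 2 = cheesecake/black/jazz, house 3 = gelato/green/pop, house 4 = cookies/yellow/country, house 5 = pudding/red/metal.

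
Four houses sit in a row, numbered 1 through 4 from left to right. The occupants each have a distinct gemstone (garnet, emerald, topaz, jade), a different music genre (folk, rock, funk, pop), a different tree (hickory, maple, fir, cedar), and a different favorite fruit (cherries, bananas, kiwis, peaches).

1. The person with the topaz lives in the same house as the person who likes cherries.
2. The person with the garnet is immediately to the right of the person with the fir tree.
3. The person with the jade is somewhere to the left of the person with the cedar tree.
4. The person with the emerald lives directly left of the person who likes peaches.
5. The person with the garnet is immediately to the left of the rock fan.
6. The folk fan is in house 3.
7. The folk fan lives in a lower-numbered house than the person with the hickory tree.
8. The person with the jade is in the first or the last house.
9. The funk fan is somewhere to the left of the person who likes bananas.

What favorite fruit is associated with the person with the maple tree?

kiwis

The folk fan is in house 3 (clue 6).
The person with the hickory tree is in house 4 (clue 7).
Clue 8 places the person with the jade in house 1.
So house 4 gets topaz for gemstone.
So house 4 gets rock for music genre.
The person who likes cherries is in house 4 (clue 1).
From clue 5, the person with the garnet must be in house 3.
So house 2 gets emerald for gemstone.
So house 1 gets kiwis for favorite fruit.
That leaves bananas as the favorite fruit for house 2.
That leaves peaches as the favorite fruit for house 3.
Clue 2: the person with the fir tree is in house 2.
From clue 9, the funk fan must be in house 1.
That leaves pop as the music genre for house 2.
So house 1 gets maple for tree.
House 3 tree: only cedar fits.
So: house 1 = jade/funk/maple/kiwis, house 2 = emerald/pop/fir/bananas, house 3 = garnet/folk/cedar/peaches, house 4 = topaz/rock/hickory/cherries.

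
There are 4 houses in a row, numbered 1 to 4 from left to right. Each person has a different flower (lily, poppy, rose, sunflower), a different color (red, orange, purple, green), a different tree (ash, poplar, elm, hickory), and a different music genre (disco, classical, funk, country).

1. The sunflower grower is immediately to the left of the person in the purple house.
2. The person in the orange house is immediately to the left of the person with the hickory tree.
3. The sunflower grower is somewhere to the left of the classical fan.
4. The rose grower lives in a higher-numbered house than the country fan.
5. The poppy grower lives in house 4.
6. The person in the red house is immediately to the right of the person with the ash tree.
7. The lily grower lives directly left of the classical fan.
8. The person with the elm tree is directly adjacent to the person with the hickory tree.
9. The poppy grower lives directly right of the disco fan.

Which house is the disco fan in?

3

By clue 5, the poppy grower is in house 4.
From clue 9, the disco fan must be in house 3.
The lily grower is narrowed to house 1 or 3; consider each.
Placing it in house 1 leads to a contradiction, so it's in house 3.
Clue 7 places the classical fan in house 4.
The only flower still possible for house 1 is sunflower.
House 2 flower: only rose fits.
Clue 1: the person in the purple house is in house 2.
By clue 4, the country fan is in house 1.
House 2 music genre: only funk fits.
The person in the orange house is narrowed to house 1 or 3; consider each.
Placing it in house 3 leads to a contradiction, so it's in house 1.
The person with the hickory tree is in house 2 (clue 2).
So house 4 gets poplar for tree.
From clue 6, the person in the red house must be in house 4.
House 3's color must be green (nothing else left).
House 1's tree must be elm (nothing else left).
House 3 tree: only ash fits.
So: house 1 = sunflower/orange/elm/country, house 2 = rose/purple/hickory/funk, house 3 = lily/green/ash/disco, house 4 = poppy/red/poplar/classical.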